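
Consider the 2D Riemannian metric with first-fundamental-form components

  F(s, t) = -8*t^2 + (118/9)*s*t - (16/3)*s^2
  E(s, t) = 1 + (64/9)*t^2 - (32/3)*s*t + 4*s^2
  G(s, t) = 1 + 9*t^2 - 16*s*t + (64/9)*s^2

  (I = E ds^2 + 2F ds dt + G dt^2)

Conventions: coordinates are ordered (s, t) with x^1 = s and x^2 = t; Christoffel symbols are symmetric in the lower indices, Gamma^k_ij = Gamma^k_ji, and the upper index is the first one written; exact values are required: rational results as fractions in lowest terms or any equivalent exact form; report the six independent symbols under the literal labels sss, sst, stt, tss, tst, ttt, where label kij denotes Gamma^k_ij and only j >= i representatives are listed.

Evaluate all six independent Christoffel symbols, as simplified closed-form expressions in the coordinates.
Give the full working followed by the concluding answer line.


E = 1 + (64/9)*t^2 - (32/3)*s*t + 4*s^2; F = -8*t^2 + (118/9)*s*t - (16/3)*s^2; G = 1 + 9*t^2 - 16*s*t + (64/9)*s^2
Gamma^k_ij = (1/2) g^{kl} (d_i g_jl + d_j g_il - d_l g_ij), with g^inv = (1/(EG-F^2)) [[G, -F], [-F, E]]
first partials: E_s = -(32/3)*t + 8*s, E_t = (128/9)*t - (32/3)*s, F_s = (118/9)*t - (32/3)*s, F_t = -16*t + (118/9)*s, G_s = -16*t + (128/9)*s, G_t = 18*t - 16*s
D = EG - F^2 = 1 + (145/9)*t^2 - (80/3)*s*t + (100/9)*s^2
expanded: Gamma^s_ss = (G E_s - 2F F_s + F E_t)/(2D), Gamma^s_st = (G E_t - F G_s)/(2D), Gamma^s_tt = (2G F_t - G G_s - F G_t)/(2D), Gamma^t_ss = (2E F_s - E E_t - F E_s)/(2D), Gamma^t_st = (E G_s - F E_t)/(2D), Gamma^t_tt = (E G_t - 2F F_t + F G_s)/(2D); substitute and cancel common factors

Answer: Gamma_sss = (36*s - 48*t)/(100*s^2 - 240*s*t + 145*t^2 + 9), Gamma_sst = (-48*s + 64*t)/(100*s^2 - 240*s*t + 145*t^2 + 9), Gamma_stt = (54*s - 72*t)/(100*s^2 - 240*s*t + 145*t^2 + 9), Gamma_tss = (-48*s + 54*t)/(100*s^2 - 240*s*t + 145*t^2 + 9), Gamma_tst = (64*s - 72*t)/(100*s^2 - 240*s*t + 145*t^2 + 9), Gamma_ttt = (-72*s + 81*t)/(100*s^2 - 240*s*t + 145*t^2 + 9)


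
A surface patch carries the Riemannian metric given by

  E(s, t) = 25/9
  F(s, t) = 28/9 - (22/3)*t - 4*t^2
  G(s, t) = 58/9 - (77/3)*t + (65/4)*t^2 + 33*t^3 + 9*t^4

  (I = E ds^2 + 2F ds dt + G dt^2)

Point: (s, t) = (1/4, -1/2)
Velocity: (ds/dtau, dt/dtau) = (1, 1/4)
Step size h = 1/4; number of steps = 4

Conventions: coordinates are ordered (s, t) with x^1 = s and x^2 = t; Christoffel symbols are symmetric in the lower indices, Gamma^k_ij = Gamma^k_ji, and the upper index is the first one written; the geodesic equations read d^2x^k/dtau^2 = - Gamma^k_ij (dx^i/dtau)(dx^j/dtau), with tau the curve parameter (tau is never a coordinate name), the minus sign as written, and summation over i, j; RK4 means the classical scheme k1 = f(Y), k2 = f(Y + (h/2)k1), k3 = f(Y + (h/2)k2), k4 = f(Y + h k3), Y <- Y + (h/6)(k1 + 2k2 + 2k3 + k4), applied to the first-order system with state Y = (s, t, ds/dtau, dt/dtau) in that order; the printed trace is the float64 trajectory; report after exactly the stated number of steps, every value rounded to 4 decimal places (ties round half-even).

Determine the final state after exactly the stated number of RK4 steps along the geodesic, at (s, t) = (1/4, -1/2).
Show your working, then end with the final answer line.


f(Y) = (ds/dtau, dt/dtau, -Gamma^s_ij Y'^i Y'^j, -Gamma^t_ij Y'^i Y'^j) with the Gammas evaluated at the stage position; h = 0.250000; intermediate values shown to 6 dp
step 0: s = 0.2500, t = -0.5000, ds/dtau = 1.0000, dt/dtau = 0.2500
step 1:
  k1: at (s, t) = (0.250000, -0.500000), (ds/dtau, dt/dtau) = (1.000000, 0.250000); Gamma_sss = 0.000000, Gamma_sst = 0.000000, Gamma_stt = -0.154639, Gamma_tss = 0.000000, Gamma_tst = 0.000000, Gamma_ttt = -0.502577; k1 = (1.000000, 0.250000, 0.009665, 0.031411)
  k2: at (s, t) = (0.375000, -0.468750), (ds/dtau, dt/dtau) = (1.001208, 0.253926); Gamma_sss = 0.000000, Gamma_sst = 0.000000, Gamma_stt = -0.171783, Gamma_tss = 0.000000, Gamma_tst = 0.000000, Gamma_ttt = -0.547852; k2 = (1.001208, 0.253926, 0.011076, 0.035325)
  k3: at (s, t) = (0.375151, -0.468259), (ds/dtau, dt/dtau) = (1.001385, 0.254416); Gamma_sss = 0.000000, Gamma_sst = 0.000000, Gamma_stt = -0.172064, Gamma_tss = 0.000000, Gamma_tst = 0.000000, Gamma_ttt = -0.548577; k3 = (1.001385, 0.254416, 0.011137, 0.035508)
  k4: at (s, t) = (0.500346, -0.436396), (ds/dtau, dt/dtau) = (1.002784, 0.258877); Gamma_sss = 0.000000, Gamma_sst = 0.000000, Gamma_stt = -0.191137, Gamma_tss = 0.000000, Gamma_tst = 0.000000, Gamma_ttt = -0.596662; k4 = (1.002784, 0.258877, 0.012810, 0.039987)
  Y <- Y + (h/6)(k1 + 2k2 + 2k3 + k4): s = 0.5003, t = -0.4364, ds/dtau = 1.0028, dt/dtau = 0.2589
step 2:
  k1: at (s, t) = (0.500332, -0.436435), (ds/dtau, dt/dtau) = (1.002788, 0.258878); Gamma_sss = 0.000000, Gamma_sst = 0.000000, Gamma_stt = -0.191113, Gamma_tss = 0.000000, Gamma_tst = 0.000000, Gamma_ttt = -0.596602; k1 = (1.002788, 0.258878, 0.012808, 0.039983)
  k2: at (s, t) = (0.625681, -0.404075), (ds/dtau, dt/dtau) = (1.004389, 0.263875); Gamma_sss = 0.000000, Gamma_sst = 0.000000, Gamma_stt = -0.212369, Gamma_tss = 0.000000, Gamma_tst = 0.000000, Gamma_ttt = -0.647606; k2 = (1.004389, 0.263875, 0.014787, 0.045093)
  k3: at (s, t) = (0.625881, -0.403451), (ds/dtau, dt/dtau) = (1.004636, 0.264514); Gamma_sss = 0.000000, Gamma_sst = 0.000000, Gamma_stt = -0.212800, Gamma_tss = 0.000000, Gamma_tst = 0.000000, Gamma_ttt = -0.648614; k3 = (1.004636, 0.264514, 0.014889, 0.045382)
  k4: at (s, t) = (0.751491, -0.370306), (ds/dtau, dt/dtau) = (1.006510, 0.270223); Gamma_sss = 0.000000, Gamma_sst = 0.000000, Gamma_stt = -0.236922, Gamma_tss = 0.000000, Gamma_tst = 0.000000, Gamma_ttt = -0.703417; k4 = (1.006510, 0.270223, 0.017300, 0.051364)
  Y <- Y + (h/6)(k1 + 2k2 + 2k3 + k4): s = 0.7515, t = -0.3704, ds/dtau = 1.0065, dt/dtau = 0.2702
step 3:
  k1: at (s, t) = (0.751472, -0.370357), (ds/dtau, dt/dtau) = (1.006515, 0.270223); Gamma_sss = 0.000000, Gamma_sst = 0.000000, Gamma_stt = -0.236884, Gamma_tss = 0.000000, Gamma_tst = 0.000000, Gamma_ttt = -0.703332; k1 = (1.006515, 0.270223, 0.017297, 0.051358)
  k2: at (s, t) = (0.877286, -0.336579), (ds/dtau, dt/dtau) = (1.008677, 0.276643); Gamma_sss = 0.000000, Gamma_sst = 0.000000, Gamma_stt = -0.264289, Gamma_tss = 0.000000, Gamma_tst = 0.000000, Gamma_ttt = -0.762076; k2 = (1.008677, 0.276643, 0.020226, 0.058323)
  k3: at (s, t) = (0.877556, -0.335776), (ds/dtau, dt/dtau) = (1.009043, 0.277514); Gamma_sss = 0.000000, Gamma_sst = 0.000000, Gamma_stt = -0.264979, Gamma_tss = 0.000000, Gamma_tst = 0.000000, Gamma_ttt = -0.763510; k3 = (1.009043, 0.277514, 0.020407, 0.058801)
  k4: at (s, t) = (1.003732, -0.300978), (ds/dtau, dt/dtau) = (1.011617, 0.284924); Gamma_sss = 0.000000, Gamma_sst = 0.000000, Gamma_stt = -0.296834, Gamma_tss = 0.000000, Gamma_tst = 0.000000, Gamma_ttt = -0.827487; k4 = (1.011617, 0.284924, 0.024097, 0.067177)
  Y <- Y + (h/6)(k1 + 2k2 + 2k3 + k4): s = 1.0037, t = -0.3010, ds/dtau = 1.0116, dt/dtau = 0.2849
step 4:
  k1: at (s, t) = (1.003704, -0.301046), (ds/dtau, dt/dtau) = (1.011626, 0.284923); Gamma_sss = 0.000000, Gamma_sst = 0.000000, Gamma_stt = -0.296768, Gamma_tss = 0.000000, Gamma_tst = 0.000000, Gamma_ttt = -0.827359; k1 = (1.011626, 0.284923, 0.024092, 0.067166)
  k2: at (s, t) = (1.130157, -0.265430), (ds/dtau, dt/dtau) = (1.014637, 0.293318); Gamma_sss = 0.000000, Gamma_sst = 0.000000, Gamma_stt = -0.333810, Gamma_tss = 0.000000, Gamma_tst = 0.000000, Gamma_ttt = -0.896740; k2 = (1.014637, 0.293318, 0.028720, 0.077152)
  k3: at (s, t) = (1.130533, -0.264381), (ds/dtau, dt/dtau) = (1.015216, 0.294567); Gamma_sss = 0.000000, Gamma_sst = 0.000000, Gamma_stt = -0.334978, Gamma_tss = 0.000000, Gamma_tst = 0.000000, Gamma_ttt = -0.898848; k3 = (1.015216, 0.294567, 0.029066, 0.077993)
  k4: at (s, t) = (1.257508, -0.227404), (ds/dtau, dt/dtau) = (1.018892, 0.304421); Gamma_sss = 0.000000, Gamma_sst = 0.000000, Gamma_stt = -0.379360, Gamma_tss = 0.000000, Gamma_tst = 0.000000, Gamma_ttt = -0.975597; k4 = (1.018892, 0.304421, 0.035156, 0.090410)
  Y <- Y + (h/6)(k1 + 2k2 + 2k3 + k4): s = 1.2575, t = -0.2275, ds/dtau = 1.0189, dt/dtau = 0.3044

Answer: s = 1.2575, t = -0.2275, ds/dtau = 1.0189, dt/dtau = 0.3044


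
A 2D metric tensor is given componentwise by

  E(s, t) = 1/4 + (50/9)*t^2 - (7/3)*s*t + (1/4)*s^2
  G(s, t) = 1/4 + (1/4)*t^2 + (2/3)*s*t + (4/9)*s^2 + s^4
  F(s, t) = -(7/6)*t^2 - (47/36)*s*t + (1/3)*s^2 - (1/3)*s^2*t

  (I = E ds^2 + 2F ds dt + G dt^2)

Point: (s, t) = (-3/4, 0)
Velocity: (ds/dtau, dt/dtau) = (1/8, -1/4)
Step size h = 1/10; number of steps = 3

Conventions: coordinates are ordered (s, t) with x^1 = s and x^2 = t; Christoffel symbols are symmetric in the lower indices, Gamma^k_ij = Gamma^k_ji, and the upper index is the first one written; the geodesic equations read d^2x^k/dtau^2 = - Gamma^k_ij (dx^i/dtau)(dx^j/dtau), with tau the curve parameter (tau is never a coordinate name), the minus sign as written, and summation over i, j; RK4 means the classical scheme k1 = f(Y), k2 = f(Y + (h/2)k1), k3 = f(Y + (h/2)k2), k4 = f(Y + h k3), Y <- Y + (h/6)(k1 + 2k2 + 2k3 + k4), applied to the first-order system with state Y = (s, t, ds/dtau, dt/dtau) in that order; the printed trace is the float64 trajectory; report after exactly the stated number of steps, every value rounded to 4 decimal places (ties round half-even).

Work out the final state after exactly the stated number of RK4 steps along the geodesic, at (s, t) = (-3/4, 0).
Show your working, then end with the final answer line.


f(Y) = (ds/dtau, dt/dtau, -Gamma^s_ij Y'^i Y'^j, -Gamma^t_ij Y'^i Y'^j) with the Gammas evaluated at the stage position; h = 0.100000; intermediate values shown to 6 dp
step 0: s = -0.7500, t = 0.0000, ds/dtau = 0.1250, dt/dtau = -0.2500
step 1:
  k1: at (s, t) = (-0.750000, 0.000000), (ds/dtau, dt/dtau) = (0.125000, -0.250000); Gamma_sss = 0.369112, Gamma_sst = 3.295332, Gamma_stt = 5.829641, Gamma_tss = -1.768983, Gamma_tst = -2.198609, Gamma_ttt = -1.645085; k1 = (0.125000, -0.250000, -0.164162, -0.006955)
  k2: at (s, t) = (-0.743750, -0.012500), (ds/dtau, dt/dtau) = (0.116792, -0.250348); Gamma_sss = 0.320494, Gamma_sst = 3.177458, Gamma_stt = 6.146974, Gamma_tss = -1.658084, Gamma_tst = -2.118133, Gamma_ttt = -1.637104; k2 = (0.116792, -0.250348, -0.203818, 0.001358)
  k3: at (s, t) = (-0.744160, -0.012517), (ds/dtau, dt/dtau) = (0.114809, -0.249932); Gamma_sss = 0.320486, Gamma_sst = 3.178788, Gamma_stt = 6.151430, Gamma_tss = -1.656986, Gamma_tst = -2.118552, Gamma_ttt = -1.637705; k3 = (0.114809, -0.249932, -0.206053, 0.002560)
  k4: at (s, t) = (-0.738519, -0.024993), (ds/dtau, dt/dtau) = (0.104395, -0.249744); Gamma_sss = 0.270661, Gamma_sst = 3.031725, Gamma_stt = 6.471717, Gamma_tss = -1.543604, Gamma_tst = -2.033855, Gamma_ttt = -1.617443; k4 = (0.104395, -0.249744, -0.248518, 0.011653)
  Y <- Y + (h/6)(k1 + 2k2 + 2k3 + k4): s = -0.7385, t = -0.0250, ds/dtau = 0.1045, dt/dtau = -0.2498
step 2:
  k1: at (s, t) = (-0.738457, -0.025005), (ds/dtau, dt/dtau) = (0.104460, -0.249791); Gamma_sss = 0.270598, Gamma_sst = 3.031337, Gamma_stt = 6.471434, Gamma_tss = -1.543603, Gamma_tst = -2.033689, Gamma_ttt = -1.617322; k1 = (0.104460, -0.249791, -0.248548, 0.011627)
  k2: at (s, t) = (-0.733234, -0.037495), (ds/dtau, dt/dtau) = (0.092032, -0.249210); Gamma_sss = 0.220775, Gamma_sst = 2.852687, Gamma_stt = 6.789081, Gamma_tss = -1.428560, Gamma_tst = -1.945749, Gamma_ttt = -1.583161; k2 = (0.092032, -0.249210, -0.292655, 0.021170)
  k3: at (s, t) = (-0.733855, -0.037466), (ds/dtau, dt/dtau) = (0.089827, -0.248733); Gamma_sss = 0.221108, Gamma_sst = 2.855923, Gamma_stt = 6.795034, Gamma_tss = -1.427904, Gamma_tst = -1.946927, Gamma_ttt = -1.584407; k3 = (0.089827, -0.248733, -0.294559, 0.022546)
  k4: at (s, t) = (-0.729474, -0.049878), (ds/dtau, dt/dtau) = (0.075004, -0.247537); Gamma_sss = 0.173443, Gamma_sst = 2.649184, Gamma_stt = 7.107663, Gamma_tss = -1.312650, Gamma_tst = -1.858924, Gamma_ttt = -1.536710; k4 = (0.075004, -0.247537, -0.338123, 0.032519)
  Y <- Y + (h/6)(k1 + 2k2 + 2k3 + k4): s = -0.7294, t = -0.0499, ds/dtau = 0.0751, dt/dtau = -0.2476
step 3:
  k1: at (s, t) = (-0.729404, -0.049892), (ds/dtau, dt/dtau) = (0.075108, -0.247598); Gamma_sss = 0.173364, Gamma_sst = 2.648610, Gamma_stt = 7.107228, Gamma_tss = -1.312601, Gamma_tst = -1.858716, Gamma_ttt = -1.536513; k1 = (0.075108, -0.247598, -0.338175, 0.032469)
  k2: at (s, t) = (-0.725648, -0.062272), (ds/dtau, dt/dtau) = (0.058199, -0.245975); Gamma_sss = 0.129255, Gamma_sst = 2.413022, Gamma_stt = 7.408498, Gamma_tss = -1.197782, Gamma_tst = -1.771984, Gamma_ttt = -1.474266; k2 = (0.058199, -0.245975, -0.379591, 0.042522)
  k3: at (s, t) = (-0.726494, -0.062191), (ds/dtau, dt/dtau) = (0.056128, -0.245472); Gamma_sss = 0.129906, Gamma_sst = 2.419143, Gamma_stt = 7.416881, Gamma_tss = -1.197837, Gamma_tst = -1.773989, Gamma_ttt = -1.476603; k3 = (0.056128, -0.245472, -0.380663, 0.043865)
  k4: at (s, t) = (-0.723791, -0.074439), (ds/dtau, dt/dtau) = (0.037042, -0.243212); Gamma_sss = 0.091441, Gamma_sst = 2.161870, Gamma_stt = 7.706031, Gamma_tss = -1.085186, Gamma_tst = -1.691988, Gamma_ttt = -1.401792; k4 = (0.037042, -0.243212, -0.416999, 0.053921)
  Y <- Y + (h/6)(k1 + 2k2 + 2k3 + k4): s = -0.7237, t = -0.0745, ds/dtau = 0.0372, dt/dtau = -0.2433

Answer: s = -0.7237, t = -0.0745, ds/dtau = 0.0372, dt/dtau = -0.2433


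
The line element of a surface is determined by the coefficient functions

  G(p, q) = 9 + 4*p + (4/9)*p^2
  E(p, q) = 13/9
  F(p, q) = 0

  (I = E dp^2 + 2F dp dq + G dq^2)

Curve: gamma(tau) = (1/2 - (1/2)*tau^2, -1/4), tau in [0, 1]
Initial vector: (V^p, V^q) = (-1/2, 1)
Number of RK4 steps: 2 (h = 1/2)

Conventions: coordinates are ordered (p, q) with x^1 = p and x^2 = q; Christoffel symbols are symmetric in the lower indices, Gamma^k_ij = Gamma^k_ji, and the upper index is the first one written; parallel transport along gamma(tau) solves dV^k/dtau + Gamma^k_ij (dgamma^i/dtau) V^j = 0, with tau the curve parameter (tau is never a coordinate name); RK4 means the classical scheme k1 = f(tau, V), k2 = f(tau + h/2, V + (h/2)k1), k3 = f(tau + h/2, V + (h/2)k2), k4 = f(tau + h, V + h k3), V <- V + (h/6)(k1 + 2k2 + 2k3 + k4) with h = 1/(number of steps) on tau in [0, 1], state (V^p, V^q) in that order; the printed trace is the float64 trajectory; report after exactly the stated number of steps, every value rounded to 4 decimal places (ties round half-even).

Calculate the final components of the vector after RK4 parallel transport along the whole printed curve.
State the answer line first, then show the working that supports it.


Answer: V^p = -0.5000, V^q = 1.1111

gamma'(tau) = (-tau, 0); f(tau, V)^k = -Gamma^k_ij(gamma(tau)) gamma'^i(tau) V^j; h = 1/2; intermediate values shown to 6 dp
curve data and Christoffel symbols at the stage parameters:
  tau = 0.000000: gamma = (0.500000, -0.250000), gamma' = (0.000000, 0.000000); Gamma_ppp = 0.000000, Gamma_ppq = 0.000000, Gamma_pqq = -1.538462, Gamma_qpp = 0.000000, Gamma_qpq = 0.200000, Gamma_qqq = 0.000000
  tau = 0.250000: gamma = (0.468750, -0.250000), gamma' = (-0.250000, 0.000000); Gamma_ppp = 0.000000, Gamma_ppq = 0.000000, Gamma_pqq = -1.528846, Gamma_qpp = 0.000000, Gamma_qpq = 0.201258, Gamma_qqq = 0.000000
  tau = 0.500000: gamma = (0.375000, -0.250000), gamma' = (-0.500000, 0.000000); Gamma_ppp = 0.000000, Gamma_ppq = 0.000000, Gamma_pqq = -1.500000, Gamma_qpp = 0.000000, Gamma_qpq = 0.205128, Gamma_qqq = 0.000000
  tau = 0.750000: gamma = (0.218750, -0.250000), gamma' = (-0.750000, 0.000000); Gamma_ppp = 0.000000, Gamma_ppq = 0.000000, Gamma_pqq = -1.451923, Gamma_qpp = 0.000000, Gamma_qpq = 0.211921, Gamma_qqq = 0.000000
  tau = 1.000000: gamma = (0.000000, -0.250000), gamma' = (-1.000000, 0.000000); Gamma_ppp = 0.000000, Gamma_ppq = 0.000000, Gamma_pqq = -1.384615, Gamma_qpp = 0.000000, Gamma_qpq = 0.222222, Gamma_qqq = 0.000000
step 0: V^p = -0.5000, V^q = 1.0000
step 1: k1 = (0.000000, 0.000000), k2 = (0.000000, 0.050314), k3 = (0.000000, 0.050947), k4 = (0.000000, 0.105177); V <- V + (h/6)(k1 + 2k2 + 2k3 + k4): V^p = -0.5000, V^q = 1.0256
step 2: k1 = (0.000000, 0.105194), k2 = (0.000000, 0.167196), k3 = (0.000000, 0.169659), k4 = (0.000000, 0.246771); V <- V + (h/6)(k1 + 2k2 + 2k3 + k4): V^p = -0.5000, V^q = 1.1111


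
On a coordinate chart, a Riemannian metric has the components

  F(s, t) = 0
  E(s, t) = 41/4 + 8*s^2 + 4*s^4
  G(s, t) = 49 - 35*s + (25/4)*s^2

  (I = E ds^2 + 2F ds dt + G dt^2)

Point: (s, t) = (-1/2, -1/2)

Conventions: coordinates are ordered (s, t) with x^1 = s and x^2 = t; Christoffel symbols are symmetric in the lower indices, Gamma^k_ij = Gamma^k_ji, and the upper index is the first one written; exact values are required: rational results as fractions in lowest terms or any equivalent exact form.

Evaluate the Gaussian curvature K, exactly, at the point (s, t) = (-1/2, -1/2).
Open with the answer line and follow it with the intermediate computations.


Answer: K = 8/825

E = 25/2, F = 0, G = 1089/16, EG - F^2 = 27225/32 at the point
E_s = -10, E_t = 0, F_s = 0, F_t = 0, G_s = -165/4, G_t = 0
E_tt = 0, F_st = 0, G_ss = 25/2
Brioschi: K = (det M1 - det M2) / (EG - F^2)^2 with the standard first/second-derivative matrices M1, M2.
M1 = [[-E_tt/2 + F_st - G_ss/2, E_s/2, F_s - E_t/2], [F_t - G_s/2, E, F], [G_t/2, F, G]] = [[-25/4, -5, 0], [165/8, 25/2, 0], [0, 0, 1089/16]]; det M1 = 27225/16
M2 = [[0, E_t/2, G_s/2], [E_t/2, E, F], [G_s/2, F, G]] = [[0, 0, -165/8], [0, 25/2, 0], [-165/8, 0, 1089/16]]; det M2 = -680625/128
det M1 - det M2 = 898425/128; K = 898425/128 / (27225/32)^2 = 8/825


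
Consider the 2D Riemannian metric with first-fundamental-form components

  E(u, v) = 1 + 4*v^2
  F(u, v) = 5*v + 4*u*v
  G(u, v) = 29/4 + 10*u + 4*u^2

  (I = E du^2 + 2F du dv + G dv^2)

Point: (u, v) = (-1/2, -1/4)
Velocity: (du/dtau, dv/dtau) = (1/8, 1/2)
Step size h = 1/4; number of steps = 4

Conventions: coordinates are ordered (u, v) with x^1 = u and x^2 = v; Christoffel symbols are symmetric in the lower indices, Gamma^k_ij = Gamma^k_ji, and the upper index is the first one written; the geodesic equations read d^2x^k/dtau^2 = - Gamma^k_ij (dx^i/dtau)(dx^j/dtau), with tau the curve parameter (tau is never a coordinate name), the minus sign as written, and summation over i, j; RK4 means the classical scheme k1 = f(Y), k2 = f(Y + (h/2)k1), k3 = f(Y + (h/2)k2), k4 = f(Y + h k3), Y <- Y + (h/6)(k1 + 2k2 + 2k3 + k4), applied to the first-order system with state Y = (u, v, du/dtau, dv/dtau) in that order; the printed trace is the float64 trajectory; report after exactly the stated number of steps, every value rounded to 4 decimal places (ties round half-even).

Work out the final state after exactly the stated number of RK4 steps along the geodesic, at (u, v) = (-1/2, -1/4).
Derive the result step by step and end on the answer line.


f(Y) = (du/dtau, dv/dtau, -Gamma^u_ij Y'^i Y'^j, -Gamma^v_ij Y'^i Y'^j) with the Gammas evaluated at the stage position; h = 0.250000; intermediate values shown to 6 dp
step 0: u = -0.5000, v = -0.2500, du/dtau = 0.1250, dv/dtau = 0.5000
step 1:
  k1: at (u, v) = (-0.500000, -0.250000), (du/dtau, dv/dtau) = (0.125000, 0.500000); Gamma_uuu = 0.000000, Gamma_uuv = -0.285714, Gamma_uvv = 0.000000, Gamma_vuu = 0.000000, Gamma_vuv = 0.857143, Gamma_vvv = 0.000000; k1 = (0.125000, 0.500000, 0.035714, -0.107143)
  k2: at (u, v) = (-0.484375, -0.187500), (du/dtau, dv/dtau) = (0.129464, 0.486607); Gamma_uuu = 0.000000, Gamma_uuv = -0.215186, Gamma_uvv = 0.000000, Gamma_vuu = 0.000000, Gamma_vuv = 0.878678, Gamma_vvv = 0.000000; k2 = (0.129464, 0.486607, 0.027113, -0.110710)
  k3: at (u, v) = (-0.483817, -0.189174), (du/dtau, dv/dtau) = (0.128389, 0.486161); Gamma_uuu = 0.000000, Gamma_uuv = -0.216738, Gamma_uvv = 0.000000, Gamma_vuu = 0.000000, Gamma_vuv = 0.877821, Gamma_vvv = 0.000000; k3 = (0.128389, 0.486161, 0.027057, -0.109583)
  k4: at (u, v) = (-0.467903, -0.128460), (du/dtau, dv/dtau) = (0.131764, 0.472604); Gamma_uuu = 0.000000, Gamma_uuv = -0.146280, Gamma_uvv = 0.000000, Gamma_vuu = 0.000000, Gamma_vuv = 0.890591, Gamma_vvv = 0.000000; k4 = (0.131764, 0.472604, 0.018218, -0.110918)
  Y <- Y + (h/6)(k1 + 2k2 + 2k3 + k4): u = -0.4678, v = -0.1284, du/dtau = 0.1318, dv/dtau = 0.4726
step 2:
  k1: at (u, v) = (-0.467814, -0.128411), (du/dtau, dv/dtau) = (0.131761, 0.472556); Gamma_uuu = 0.000000, Gamma_uuv = -0.146203, Gamma_uvv = 0.000000, Gamma_vuu = 0.000000, Gamma_vuv = 0.890564, Gamma_vvv = 0.000000; k1 = (0.131761, 0.472556, 0.018207, -0.110901)
  k2: at (u, v) = (-0.451344, -0.069341), (du/dtau, dv/dtau) = (0.134037, 0.458694); Gamma_uuu = 0.000000, Gamma_uuv = -0.077679, Gamma_uvv = 0.000000, Gamma_vuu = 0.000000, Gamma_vuv = 0.894692, Gamma_vvv = 0.000000; k2 = (0.134037, 0.458694, 0.009552, -0.110015)
  k3: at (u, v) = (-0.451059, -0.071074), (du/dtau, dv/dtau) = (0.132955, 0.458804); Gamma_uuu = 0.000000, Gamma_uuv = -0.079558, Gamma_uvv = 0.000000, Gamma_vuu = 0.000000, Gamma_vuv = 0.894312, Gamma_vvv = 0.000000; k3 = (0.132955, 0.458804, 0.009706, -0.109107)
  k4: at (u, v) = (-0.434575, -0.013710), (du/dtau, dv/dtau) = (0.134188, 0.445280); Gamma_uuu = 0.000000, Gamma_uuv = -0.014982, Gamma_uvv = 0.000000, Gamma_vuu = 0.000000, Gamma_vuv = 0.891072, Gamma_vvv = 0.000000; k4 = (0.134188, 0.445280, 0.001790, -0.106485)
  Y <- Y + (h/6)(k1 + 2k2 + 2k3 + k4): u = -0.4345, v = -0.0137, du/dtau = 0.1342, dv/dtau = 0.4452
step 3:
  k1: at (u, v) = (-0.434483, -0.013709), (du/dtau, dv/dtau) = (0.134199, 0.445238); Gamma_uuu = 0.000000, Gamma_uuv = -0.014979, Gamma_uvv = 0.000000, Gamma_vuu = 0.000000, Gamma_vuv = 0.891026, Gamma_vvv = 0.000000; k1 = (0.134199, 0.445238, 0.001790, -0.106479)
  k2: at (u, v) = (-0.417708, 0.041945), (du/dtau, dv/dtau) = (0.134423, 0.431929); Gamma_uuu = 0.000000, Gamma_uuv = 0.044412, Gamma_uvv = 0.000000, Gamma_vuu = 0.000000, Gamma_vuv = 0.881227, Gamma_vvv = 0.000000; k2 = (0.134423, 0.431929, -0.005157, -0.102330)
  k3: at (u, v) = (-0.417680, 0.040282), (du/dtau, dv/dtau) = (0.133555, 0.432447); Gamma_uuu = 0.000000, Gamma_uuv = 0.042654, Gamma_uvv = 0.000000, Gamma_vuu = 0.000000, Gamma_vuv = 0.881341, Gamma_vvv = 0.000000; k3 = (0.133555, 0.432447, -0.004927, -0.101804)
  k4: at (u, v) = (-0.401094, 0.094402), (du/dtau, dv/dtau) = (0.132968, 0.419787); Gamma_uuu = 0.000000, Gamma_uuv = 0.096373, Gamma_uvv = 0.000000, Gamma_vuu = 0.000000, Gamma_vuv = 0.866626, Gamma_vvv = 0.000000; k4 = (0.132968, 0.419787, -0.010759, -0.096747)
  Y <- Y + (h/6)(k1 + 2k2 + 2k3 + k4): u = -0.4010, v = 0.0944, du/dtau = 0.1330, dv/dtau = 0.4198
step 4:
  k1: at (u, v) = (-0.401020, 0.094365), (du/dtau, dv/dtau) = (0.132985, 0.419759); Gamma_uuu = 0.000000, Gamma_uuv = 0.096323, Gamma_uvv = 0.000000, Gamma_vuu = 0.000000, Gamma_vuv = 0.866596, Gamma_vvv = 0.000000; k1 = (0.132985, 0.419759, -0.010754, -0.096750)
  k2: at (u, v) = (-0.384397, 0.146835), (du/dtau, dv/dtau) = (0.131641, 0.407666); Gamma_uuu = 0.000000, Gamma_uuv = 0.143838, Gamma_uvv = 0.000000, Gamma_vuu = 0.000000, Gamma_vuv = 0.847941, Gamma_vvv = 0.000000; k2 = (0.131641, 0.407666, -0.015438, -0.091010)
  k3: at (u, v) = (-0.384565, 0.145323), (du/dtau, dv/dtau) = (0.131056, 0.408383); Gamma_uuu = 0.000000, Gamma_uuv = 0.142460, Gamma_uvv = 0.000000, Gamma_vuu = 0.000000, Gamma_vuv = 0.848385, Gamma_vvv = 0.000000; k3 = (0.131056, 0.408383, -0.015249, -0.090813)
  k4: at (u, v) = (-0.368256, 0.196460), (du/dtau, dv/dtau) = (0.129173, 0.397056); Gamma_uuu = 0.000000, Gamma_uuv = 0.184285, Gamma_uvv = 0.000000, Gamma_vuu = 0.000000, Gamma_vuv = 0.827098, Gamma_vvv = 0.000000; k4 = (0.129173, 0.397056, -0.018904, -0.084842)
  Y <- Y + (h/6)(k1 + 2k2 + 2k3 + k4): u = -0.3682, v = 0.1964, du/dtau = 0.1292, dv/dtau = 0.3970

Answer: u = -0.3682, v = 0.1964, du/dtau = 0.1292, dv/dtau = 0.3970


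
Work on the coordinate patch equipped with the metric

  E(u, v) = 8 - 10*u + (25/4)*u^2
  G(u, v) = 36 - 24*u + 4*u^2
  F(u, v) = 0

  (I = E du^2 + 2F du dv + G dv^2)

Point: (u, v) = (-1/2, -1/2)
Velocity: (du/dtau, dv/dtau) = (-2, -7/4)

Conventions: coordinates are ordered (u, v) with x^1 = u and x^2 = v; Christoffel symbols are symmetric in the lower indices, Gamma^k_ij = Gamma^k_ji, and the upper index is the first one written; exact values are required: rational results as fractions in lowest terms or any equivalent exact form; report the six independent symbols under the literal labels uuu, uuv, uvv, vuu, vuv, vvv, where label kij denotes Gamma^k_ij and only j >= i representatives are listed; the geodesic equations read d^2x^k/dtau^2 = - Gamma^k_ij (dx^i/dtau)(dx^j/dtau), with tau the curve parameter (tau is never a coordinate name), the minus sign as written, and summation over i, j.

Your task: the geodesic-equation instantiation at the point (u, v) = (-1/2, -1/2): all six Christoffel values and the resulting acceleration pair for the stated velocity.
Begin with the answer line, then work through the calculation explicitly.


Answer: Gamma_uuu = -130/233, Gamma_uuv = 0, Gamma_uvv = 224/233, Gamma_vuu = 0, Gamma_vuv = -2/7, Gamma_vvv = 0; accelerations (d^2u/dtau^2, d^2v/dtau^2) = (-166/233, 2)

E = 233/16, F = 0, G = 49 at the point
E_u = -65/4, E_v = 0, F_u = 0, F_v = 0, G_u = -28, G_v = 0
EG - F^2 = 11417/16;  g^inv = (16/11417) * [[49, 0], [0, 233/16]]
first-kind symbols [ij,l] = (1/2)(d_i g_jl + d_j g_il - d_l g_ij): [uu,u] = E_u/2 = -65/8, [uu,v] = F_u - E_v/2 = 0, [uv,u] = E_v/2 = 0, [uv,v] = G_u/2 = -14, [vv,u] = F_v - G_u/2 = 14, [vv,v] = G_v/2 = 0
Gamma^u_ij = (G*[ij,u] - F*[ij,v])/(EG - F^2), Gamma^v_ij = (E*[ij,v] - F*[ij,u])/(EG - F^2)
Gamma_uuu = -130/233, Gamma_uuv = 0, Gamma_uvv = 224/233, Gamma_vuu = 0, Gamma_vuv = -2/7, Gamma_vvv = 0
d^2u/dtau^2 = -(Gamma_uuu*(-2)^2 + 2*Gamma_uuv*(-2)*(-7/4) + Gamma_uvv*(-7/4)^2) = -166/233
d^2v/dtau^2 = -(Gamma_vuu*(-2)^2 + 2*Gamma_vuv*(-2)*(-7/4) + Gamma_vvv*(-7/4)^2) = 2


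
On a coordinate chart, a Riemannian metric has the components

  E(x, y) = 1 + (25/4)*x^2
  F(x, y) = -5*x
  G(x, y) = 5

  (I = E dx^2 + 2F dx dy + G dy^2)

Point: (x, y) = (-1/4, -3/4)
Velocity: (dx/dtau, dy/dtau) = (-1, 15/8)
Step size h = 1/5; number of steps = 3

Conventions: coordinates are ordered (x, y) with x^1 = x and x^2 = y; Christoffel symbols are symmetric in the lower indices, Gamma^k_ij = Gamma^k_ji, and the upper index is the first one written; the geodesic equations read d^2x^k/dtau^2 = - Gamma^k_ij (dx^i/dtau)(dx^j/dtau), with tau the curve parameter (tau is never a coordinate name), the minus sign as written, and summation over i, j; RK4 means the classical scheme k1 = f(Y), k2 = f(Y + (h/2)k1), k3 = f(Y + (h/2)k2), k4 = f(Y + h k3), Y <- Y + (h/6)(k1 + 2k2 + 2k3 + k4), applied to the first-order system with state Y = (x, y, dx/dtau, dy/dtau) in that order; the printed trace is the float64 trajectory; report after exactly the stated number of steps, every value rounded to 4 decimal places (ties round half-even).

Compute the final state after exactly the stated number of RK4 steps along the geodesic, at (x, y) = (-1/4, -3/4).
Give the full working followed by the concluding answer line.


f(Y) = (dx/dtau, dy/dtau, -Gamma^x_ij Y'^i Y'^j, -Gamma^y_ij Y'^i Y'^j) with the Gammas evaluated at the stage position; h = 0.200000; intermediate values shown to 6 dp
step 0: x = -0.2500, y = -0.7500, dx/dtau = -1.0000, dy/dtau = 1.8750
step 1:
  k1: at (x, y) = (-0.250000, -0.750000), (dx/dtau, dy/dtau) = (-1.000000, 1.875000); Gamma_xxx = -0.289855, Gamma_xxy = 0.000000, Gamma_xyy = 0.000000, Gamma_yxx = -0.927536, Gamma_yxy = 0.000000, Gamma_yyy = 0.000000; k1 = (-1.000000, 1.875000, 0.289855, 0.927536)
  k2: at (x, y) = (-0.350000, -0.562500), (dx/dtau, dy/dtau) = (-0.971014, 1.967754); Gamma_xxx = -0.379404, Gamma_xxy = 0.000000, Gamma_xyy = 0.000000, Gamma_yxx = -0.867209, Gamma_yxy = 0.000000, Gamma_yyy = 0.000000; k2 = (-0.971014, 1.967754, 0.357728, 0.817664)
  k3: at (x, y) = (-0.347101, -0.553225), (dx/dtau, dy/dtau) = (-0.964227, 1.956766); Gamma_xxx = -0.377088, Gamma_xxy = 0.000000, Gamma_xyy = 0.000000, Gamma_yxx = -0.869112, Gamma_yxy = 0.000000, Gamma_yyy = 0.000000; k3 = (-0.964227, 1.956766, 0.350591, 0.808043)
  k4: at (x, y) = (-0.442845, -0.358647), (dx/dtau, dy/dtau) = (-0.929882, 2.036609); Gamma_xxx = -0.444574, Gamma_xxy = 0.000000, Gamma_xyy = 0.000000, Gamma_yxx = -0.803122, Gamma_yxy = 0.000000, Gamma_yyy = 0.000000; k4 = (-0.929882, 2.036609, 0.384414, 0.694444)
  Y <- Y + (h/6)(k1 + 2k2 + 2k3 + k4): x = -0.4433, y = -0.3580, dx/dtau = -0.9303, dy/dtau = 2.0374
step 2:
  k1: at (x, y) = (-0.443346, -0.357978), (dx/dtau, dy/dtau) = (-0.930303, 2.037447); Gamma_xxx = -0.444878, Gamma_xxy = 0.000000, Gamma_xyy = 0.000000, Gamma_yxx = -0.802765, Gamma_yxy = 0.000000, Gamma_yyy = 0.000000; k1 = (-0.930303, 2.037447, 0.385026, 0.694764)
  k2: at (x, y) = (-0.536376, -0.154234), (dx/dtau, dy/dtau) = (-0.891800, 2.106923); Gamma_xxx = -0.493129, Gamma_xxy = 0.000000, Gamma_xyy = 0.000000, Gamma_yxx = -0.735498, Gamma_yxy = 0.000000, Gamma_yyy = 0.000000; k2 = (-0.891800, 2.106923, 0.392189, 0.584947)
  k3: at (x, y) = (-0.532526, -0.147286), (dx/dtau, dy/dtau) = (-0.891084, 2.095941); Gamma_xxx = -0.491449, Gamma_xxy = 0.000000, Gamma_xyy = 0.000000, Gamma_yxx = -0.738291, Gamma_yxy = 0.000000, Gamma_yyy = 0.000000; k3 = (-0.891084, 2.095941, 0.390225, 0.586226)
  k4: at (x, y) = (-0.621562, 0.061210), (dx/dtau, dy/dtau) = (-0.852258, 2.154692); Gamma_xxx = -0.523933, Gamma_xxy = 0.000000, Gamma_xyy = 0.000000, Gamma_yxx = -0.674343, Gamma_yxy = 0.000000, Gamma_yyy = 0.000000; k4 = (-0.852258, 2.154692, 0.380555, 0.489805)
  Y <- Y + (h/6)(k1 + 2k2 + 2k3 + k4): x = -0.6216, y = 0.0620, dx/dtau = -0.8526, dy/dtau = 2.1550
step 3:
  k1: at (x, y) = (-0.621623, 0.061951), (dx/dtau, dy/dtau) = (-0.852623, 2.155010); Gamma_xxx = -0.523951, Gamma_xxy = 0.000000, Gamma_xyy = 0.000000, Gamma_yxx = -0.674300, Gamma_yxy = 0.000000, Gamma_yyy = 0.000000; k1 = (-0.852623, 2.155010, 0.380894, 0.490193)
  k2: at (x, y) = (-0.706885, 0.277452), (dx/dtau, dy/dtau) = (-0.814533, 2.204030); Gamma_xxx = -0.543889, Gamma_xxy = 0.000000, Gamma_xyy = 0.000000, Gamma_yxx = -0.615533, Gamma_yxy = 0.000000, Gamma_yyy = 0.000000; k2 = (-0.814533, 2.204030, 0.360851, 0.408384)
  k3: at (x, y) = (-0.703077, 0.282353), (dx/dtau, dy/dtau) = (-0.816538, 2.195849); Gamma_xxx = -0.543203, Gamma_xxy = 0.000000, Gamma_xyy = 0.000000, Gamma_yxx = -0.618087, Gamma_yxy = 0.000000, Gamma_yyy = 0.000000; k3 = (-0.816538, 2.195849, 0.362172, 0.412099)
  k4: at (x, y) = (-0.784931, 0.501120), (dx/dtau, dy/dtau) = (-0.780188, 2.237430); Gamma_xxx = -0.554284, Gamma_xxy = 0.000000, Gamma_xyy = 0.000000, Gamma_yxx = -0.564925, Gamma_yxy = 0.000000, Gamma_yyy = 0.000000; k4 = (-0.780188, 2.237430, 0.337389, 0.343867)
  Y <- Y + (h/6)(k1 + 2k2 + 2k3 + k4): x = -0.7848, y = 0.5017, dx/dtau = -0.7805, dy/dtau = 2.2375

Answer: x = -0.7848, y = 0.5017, dx/dtau = -0.7805, dy/dtau = 2.2375


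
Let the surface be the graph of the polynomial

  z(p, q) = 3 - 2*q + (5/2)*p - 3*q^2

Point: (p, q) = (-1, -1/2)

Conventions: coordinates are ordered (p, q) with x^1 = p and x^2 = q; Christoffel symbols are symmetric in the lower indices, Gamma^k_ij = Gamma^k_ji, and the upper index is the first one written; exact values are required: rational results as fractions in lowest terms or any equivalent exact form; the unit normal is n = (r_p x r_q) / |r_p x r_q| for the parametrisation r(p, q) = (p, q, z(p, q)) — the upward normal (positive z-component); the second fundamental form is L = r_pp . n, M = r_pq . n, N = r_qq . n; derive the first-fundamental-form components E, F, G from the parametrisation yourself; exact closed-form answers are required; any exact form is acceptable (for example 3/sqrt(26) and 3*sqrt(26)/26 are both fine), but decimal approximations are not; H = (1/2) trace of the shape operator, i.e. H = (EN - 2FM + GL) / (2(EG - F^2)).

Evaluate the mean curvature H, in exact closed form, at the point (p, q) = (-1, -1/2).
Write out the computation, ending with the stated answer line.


z_p = 5/2, z_q = 1, z_pp = 0, z_pq = 0, z_qq = -6
E = 29/4, F = 5/2, G = 2; answer radicand W^2 = 33/4
unnormalised second-form numerators: l = 0, m = 0, n = -6; L = l/sqrt(33/4), and similarly M = m/sqrt(W^2), N = n/sqrt(W^2)
H = (E*n - 2*F*m + G*l) / (2*(EG - F^2)*sqrt(W^2)); E*n - 2*F*m + G*l = -87/2, EG - F^2 = 33/4, so H = (-29/11)/sqrt(33/4)

Answer: H = -58*sqrt(33)/363


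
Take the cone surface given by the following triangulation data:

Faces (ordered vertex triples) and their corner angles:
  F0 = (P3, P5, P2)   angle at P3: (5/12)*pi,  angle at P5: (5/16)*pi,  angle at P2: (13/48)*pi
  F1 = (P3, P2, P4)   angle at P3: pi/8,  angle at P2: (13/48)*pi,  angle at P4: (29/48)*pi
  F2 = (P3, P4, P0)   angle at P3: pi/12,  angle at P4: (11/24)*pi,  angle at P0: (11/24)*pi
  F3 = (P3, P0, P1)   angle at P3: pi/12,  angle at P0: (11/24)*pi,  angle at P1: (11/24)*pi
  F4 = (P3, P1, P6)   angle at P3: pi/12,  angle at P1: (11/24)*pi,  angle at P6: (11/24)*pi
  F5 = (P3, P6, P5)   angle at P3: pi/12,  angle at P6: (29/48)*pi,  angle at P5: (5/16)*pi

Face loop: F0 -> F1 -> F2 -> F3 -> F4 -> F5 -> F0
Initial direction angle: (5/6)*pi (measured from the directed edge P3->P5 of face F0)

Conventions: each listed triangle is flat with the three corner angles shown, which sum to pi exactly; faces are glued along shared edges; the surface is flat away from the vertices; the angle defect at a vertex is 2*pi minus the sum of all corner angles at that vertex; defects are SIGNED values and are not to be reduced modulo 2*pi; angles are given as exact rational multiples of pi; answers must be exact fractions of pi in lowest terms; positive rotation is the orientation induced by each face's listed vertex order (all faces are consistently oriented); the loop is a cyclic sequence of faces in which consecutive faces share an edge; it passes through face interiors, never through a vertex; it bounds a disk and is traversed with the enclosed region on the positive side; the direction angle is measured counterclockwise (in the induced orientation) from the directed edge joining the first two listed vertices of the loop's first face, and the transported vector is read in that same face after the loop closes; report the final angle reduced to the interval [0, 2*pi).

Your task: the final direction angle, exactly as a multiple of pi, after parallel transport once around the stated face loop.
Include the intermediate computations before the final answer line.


enclosed vertex P3: corner angles sum to (7/8)*pi, defect = 2*pi - (7/8)*pi = (9/8)*pi
the rotation equals the total enclosed defect, so the final angle is initial + defects (mod 2*pi)
final angle = (5/6)*pi + (9/8)*pi = (47/24)*pi (mod 2*pi)

Answer: final direction angle = (47/24)*pi


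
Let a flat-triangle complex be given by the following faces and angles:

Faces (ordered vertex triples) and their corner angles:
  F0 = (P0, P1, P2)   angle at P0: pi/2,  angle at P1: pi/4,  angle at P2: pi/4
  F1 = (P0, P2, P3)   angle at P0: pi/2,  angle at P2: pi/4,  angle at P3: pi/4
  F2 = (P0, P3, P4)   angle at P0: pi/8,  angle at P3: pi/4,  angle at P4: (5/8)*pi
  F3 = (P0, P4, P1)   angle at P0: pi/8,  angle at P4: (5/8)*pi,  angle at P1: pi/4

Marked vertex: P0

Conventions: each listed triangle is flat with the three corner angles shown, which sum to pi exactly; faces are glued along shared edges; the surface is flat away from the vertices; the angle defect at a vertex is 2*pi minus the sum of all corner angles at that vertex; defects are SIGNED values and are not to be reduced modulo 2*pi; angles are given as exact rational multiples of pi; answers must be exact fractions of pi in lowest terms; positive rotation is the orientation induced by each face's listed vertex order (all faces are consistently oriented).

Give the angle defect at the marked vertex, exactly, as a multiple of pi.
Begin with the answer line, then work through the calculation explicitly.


Answer: defect(P0) = (3/4)*pi

Sum of corner angles at P0: (5/4)*pi
defect = 2*pi - (5/4)*pi


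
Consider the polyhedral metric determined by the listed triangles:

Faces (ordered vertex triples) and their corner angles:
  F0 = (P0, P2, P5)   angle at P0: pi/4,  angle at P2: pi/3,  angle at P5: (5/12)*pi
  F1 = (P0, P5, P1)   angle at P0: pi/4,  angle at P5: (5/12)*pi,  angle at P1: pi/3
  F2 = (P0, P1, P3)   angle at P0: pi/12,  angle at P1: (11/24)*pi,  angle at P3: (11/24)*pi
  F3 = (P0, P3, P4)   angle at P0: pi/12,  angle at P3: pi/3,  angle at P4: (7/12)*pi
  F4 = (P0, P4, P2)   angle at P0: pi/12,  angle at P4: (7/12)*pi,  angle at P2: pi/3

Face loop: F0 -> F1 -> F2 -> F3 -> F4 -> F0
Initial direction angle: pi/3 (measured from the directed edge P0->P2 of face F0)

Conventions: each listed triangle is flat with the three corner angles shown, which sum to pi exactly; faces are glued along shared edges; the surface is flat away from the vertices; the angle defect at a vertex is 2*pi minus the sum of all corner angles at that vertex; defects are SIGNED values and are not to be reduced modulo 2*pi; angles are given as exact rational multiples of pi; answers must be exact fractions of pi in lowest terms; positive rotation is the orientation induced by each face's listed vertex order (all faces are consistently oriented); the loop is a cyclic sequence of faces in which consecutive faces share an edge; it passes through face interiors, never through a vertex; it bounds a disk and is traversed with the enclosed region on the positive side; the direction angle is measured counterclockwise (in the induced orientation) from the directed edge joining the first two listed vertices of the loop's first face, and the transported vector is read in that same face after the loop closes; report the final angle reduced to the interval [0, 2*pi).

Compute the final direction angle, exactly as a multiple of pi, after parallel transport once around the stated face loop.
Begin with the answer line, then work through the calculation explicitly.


Answer: final direction angle = (19/12)*pi

enclosed vertex P0: corner angles sum to (3/4)*pi, defect = 2*pi - (3/4)*pi = (5/4)*pi
adding the enclosed defects to the starting angle (mod 2*pi, induced orientation) gives the holonomy
final angle = pi/3 + (5/4)*pi = (19/12)*pi (mod 2*pi)


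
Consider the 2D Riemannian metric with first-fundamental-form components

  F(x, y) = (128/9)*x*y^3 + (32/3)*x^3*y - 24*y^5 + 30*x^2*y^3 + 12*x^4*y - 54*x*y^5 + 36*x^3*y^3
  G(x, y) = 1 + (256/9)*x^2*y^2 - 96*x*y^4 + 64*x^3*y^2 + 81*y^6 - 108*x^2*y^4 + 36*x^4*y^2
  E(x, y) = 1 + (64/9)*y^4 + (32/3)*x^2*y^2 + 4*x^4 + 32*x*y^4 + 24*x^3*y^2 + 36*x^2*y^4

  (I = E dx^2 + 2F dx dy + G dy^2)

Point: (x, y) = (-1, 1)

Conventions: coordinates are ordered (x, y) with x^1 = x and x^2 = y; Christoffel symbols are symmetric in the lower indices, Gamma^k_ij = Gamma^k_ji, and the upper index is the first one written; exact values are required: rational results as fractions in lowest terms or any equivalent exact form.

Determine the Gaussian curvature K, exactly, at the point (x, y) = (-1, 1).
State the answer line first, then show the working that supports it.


Answer: K = -3933/211250

E = 25/9, F = 100/9, G = 634/9, EG - F^2 = 650/9 at the point
E_x = -16/3, E_y = 160/9, F_x = -70/9, F_y = 272/3, G_x = 1000/9, G_y = 3950/9
E_yy = 320/3, F_xy = -298/3, G_xx = -1000/9
K follows from Brioschi's formula, (det M1 - det M2)/(EG - F^2)^2.
M1 = [[-E_yy/2 + F_xy - G_xx/2, E_x/2, F_x - E_y/2], [F_y - G_x/2, E, F], [G_y/2, F, G]] = [[-874/9, -8/3, -50/3], [316/9, 25/9, 100/9], [1975/9, 100/9, 634/9]]; det M1 = -264266/81
M2 = [[0, E_y/2, G_x/2], [E_y/2, E, F], [G_x/2, F, G]] = [[0, 80/9, 500/9], [80/9, 25/9, 100/9], [500/9, 100/9, 634/9]]; det M2 = -256400/81
det M1 - det M2 = -874/9; K = -874/9 / (650/9)^2 = -3933/211250


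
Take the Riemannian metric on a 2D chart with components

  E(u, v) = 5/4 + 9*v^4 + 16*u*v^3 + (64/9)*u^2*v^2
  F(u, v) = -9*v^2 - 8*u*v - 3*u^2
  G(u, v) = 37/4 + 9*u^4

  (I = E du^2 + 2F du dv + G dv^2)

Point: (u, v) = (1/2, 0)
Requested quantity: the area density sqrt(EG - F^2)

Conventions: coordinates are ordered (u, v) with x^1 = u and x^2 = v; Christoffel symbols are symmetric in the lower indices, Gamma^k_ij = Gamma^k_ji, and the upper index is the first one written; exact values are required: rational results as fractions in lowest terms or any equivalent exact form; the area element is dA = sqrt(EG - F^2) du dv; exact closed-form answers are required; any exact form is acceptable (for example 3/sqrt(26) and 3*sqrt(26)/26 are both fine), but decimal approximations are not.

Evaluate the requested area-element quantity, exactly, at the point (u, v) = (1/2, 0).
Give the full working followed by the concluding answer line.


E = 5/4, F = -3/4, G = 157/16; EG - F^2 = 749/64

Answer: sqrt(EG - F^2) = sqrt(749)/8
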